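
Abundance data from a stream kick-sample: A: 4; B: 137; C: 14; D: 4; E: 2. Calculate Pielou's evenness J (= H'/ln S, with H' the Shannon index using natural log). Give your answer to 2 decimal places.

Total N = 4+137+14+4+2 = 161, so the proportions are 0.0248, 0.8509, 0.087, 0.0248, 0.0124 (working shown to 4 dp, full precision carried).
H' = −Σ pᵢ ln pᵢ = −((-0.0918) + (-0.1374) + (-0.2124) + (-0.0918) + (-0.0545)) = 0.5879.
With S = 5 species, ln S = 1.6094, so J = 0.5879/1.6094 = 0.3653, i.e. 0.37 to 2 decimal places.

0.37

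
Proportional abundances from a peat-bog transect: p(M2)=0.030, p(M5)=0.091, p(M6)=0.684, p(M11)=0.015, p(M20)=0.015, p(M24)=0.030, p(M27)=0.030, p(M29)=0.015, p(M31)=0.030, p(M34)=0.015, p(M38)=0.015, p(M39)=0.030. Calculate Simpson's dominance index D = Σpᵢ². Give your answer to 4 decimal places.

0.4818

D = 0.03² + 0.091² + 0.684² + 0.015² + 0.015² + 0.03² + 0.03² + 0.015² + 0.03² + 0.015² + 0.015² + 0.03² = 0.000900 + 0.008281 + 0.467856 + 0.000225 + 0.000225 + 0.000900 + 0.000900 + 0.000225 + 0.000900 + 0.000225 + 0.000225 + 0.000900 = 0.481762 (working shown to 6 dp, full precision carried).
To 4 decimal places, D = 0.4818.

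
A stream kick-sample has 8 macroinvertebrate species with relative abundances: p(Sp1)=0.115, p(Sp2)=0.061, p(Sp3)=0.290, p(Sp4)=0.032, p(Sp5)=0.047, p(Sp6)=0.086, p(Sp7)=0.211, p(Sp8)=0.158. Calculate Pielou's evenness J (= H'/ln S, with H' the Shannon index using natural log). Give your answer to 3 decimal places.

H' = −Σ pᵢ ln pᵢ = −((-0.24872) + (-0.17061) + (-0.35898) + (-0.11014) + (-0.14371) + (-0.21099) + (-0.32829) + (-0.29154)) = 1.86299 (working shown to 5 dp, full precision carried).
With S = 8 species, ln S = 2.07944, so J = 1.86299/2.07944 = 0.89591, i.e. 0.896 to 3 decimal places.

0.896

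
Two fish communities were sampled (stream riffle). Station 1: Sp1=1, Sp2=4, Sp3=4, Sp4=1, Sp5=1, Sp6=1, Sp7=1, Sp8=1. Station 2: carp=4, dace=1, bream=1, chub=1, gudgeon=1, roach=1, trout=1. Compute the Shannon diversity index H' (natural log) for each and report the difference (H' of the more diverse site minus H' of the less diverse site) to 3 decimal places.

Station 1: N=14, proportions 0.07143, 0.28571, 0.28571, 0.07143, 0.07143, 0.07143, 0.07143, 0.07143, giving H' = 1.84689 (working shown to 5 dp, full precision carried).
Station 2: N=10, proportions 0.4, 0.1, 0.1, 0.1, 0.1, 0.1, 0.1, giving H' = 1.74807.
Difference = |1.84689 − 1.74807| = 0.09882, i.e. 0.099 to 3 decimal places.

0.099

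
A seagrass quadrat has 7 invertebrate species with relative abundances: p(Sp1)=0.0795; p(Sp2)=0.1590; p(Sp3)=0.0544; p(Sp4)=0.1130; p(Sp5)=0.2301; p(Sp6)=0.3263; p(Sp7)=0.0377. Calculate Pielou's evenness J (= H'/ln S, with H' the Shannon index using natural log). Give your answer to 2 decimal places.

H' = −Σ pᵢ ln pᵢ = −((-0.2013) + (-0.2924) + (-0.1584) + (-0.2464) + (-0.3381) + (-0.3654) + (-0.1236)) = 1.7255 (working shown to 4 dp, full precision carried).
With S = 7 species, ln S = 1.9459, so J = 1.7255/1.9459 = 0.8867, i.e. 0.89 to 2 decimal places.

0.89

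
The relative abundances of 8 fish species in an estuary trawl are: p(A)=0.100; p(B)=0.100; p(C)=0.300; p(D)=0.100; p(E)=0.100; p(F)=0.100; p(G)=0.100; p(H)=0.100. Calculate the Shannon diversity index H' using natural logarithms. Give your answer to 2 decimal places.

1.97

Each pᵢ ln pᵢ term (working shown to 4 dp, full precision carried): 0.1×(-2.3026)=-0.2303, 0.1×(-2.3026)=-0.2303, 0.3×(-1.2040)=-0.3612, 0.1×(-2.3026)=-0.2303, 0.1×(-2.3026)=-0.2303, 0.1×(-2.3026)=-0.2303, 0.1×(-2.3026)=-0.2303, 0.1×(-2.3026)=-0.2303.
Sum = -1.9730, so H' = 1.97.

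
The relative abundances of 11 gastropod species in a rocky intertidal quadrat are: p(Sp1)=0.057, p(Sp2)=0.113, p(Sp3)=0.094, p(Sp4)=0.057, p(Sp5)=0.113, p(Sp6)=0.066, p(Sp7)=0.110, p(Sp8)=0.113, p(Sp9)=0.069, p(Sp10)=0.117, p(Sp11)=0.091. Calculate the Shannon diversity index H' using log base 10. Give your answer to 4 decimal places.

Each pᵢ log₁₀ pᵢ term (working shown to 6 dp, full precision carried): 0.057×(-1.244125)=-0.070915, 0.113×(-0.946922)=-0.107002, 0.094×(-1.026872)=-0.096526, 0.057×(-1.244125)=-0.070915, 0.113×(-0.946922)=-0.107002, 0.066×(-1.180456)=-0.077910, 0.11×(-0.958607)=-0.105447, 0.113×(-0.946922)=-0.107002, 0.069×(-1.161151)=-0.080119, 0.117×(-0.931814)=-0.109022, 0.091×(-1.040959)=-0.094727.
Sum = -1.026588, so H' = 1.0266.

1.0266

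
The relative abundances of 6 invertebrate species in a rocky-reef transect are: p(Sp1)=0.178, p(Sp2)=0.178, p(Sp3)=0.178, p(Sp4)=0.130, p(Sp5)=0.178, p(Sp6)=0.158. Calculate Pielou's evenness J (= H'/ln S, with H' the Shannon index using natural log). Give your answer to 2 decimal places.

1.00

H' = −Σ pᵢ ln pᵢ = −((-0.3072) + (-0.3072) + (-0.3072) + (-0.2652) + (-0.3072) + (-0.2915)) = 1.7857 (working shown to 4 dp, full precision carried).
With S = 6 species, ln S = 1.7918, so J = 1.7857/1.7918 = 0.9966, i.e. 1.00 to 2 decimal places.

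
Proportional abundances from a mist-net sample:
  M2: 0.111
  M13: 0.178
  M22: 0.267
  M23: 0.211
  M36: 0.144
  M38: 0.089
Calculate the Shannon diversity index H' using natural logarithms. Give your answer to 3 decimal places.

Each pᵢ ln pᵢ term (working shown to 5 dp, full precision carried): 0.111×(-2.19823)=-0.24400, 0.178×(-1.72597)=-0.30722, 0.267×(-1.32051)=-0.35258, 0.211×(-1.55590)=-0.32829, 0.144×(-1.93794)=-0.27906, 0.089×(-2.41912)=-0.21530.
Sum = -1.72646, so H' = 1.726.

1.726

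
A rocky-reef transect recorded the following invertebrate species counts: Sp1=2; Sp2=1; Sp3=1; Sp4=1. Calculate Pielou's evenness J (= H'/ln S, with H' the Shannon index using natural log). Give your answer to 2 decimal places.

Total N = 2+1+1+1 = 5, so the proportions are 0.4, 0.2, 0.2, 0.2 (working shown to 4 dp, full precision carried).
H' = −Σ pᵢ ln pᵢ = −((-0.3665) + (-0.3219) + (-0.3219) + (-0.3219)) = 1.3322.
With S = 4 species, ln S = 1.3863, so J = 1.3322/1.3863 = 0.9610, i.e. 0.96 to 2 decimal places.

0.96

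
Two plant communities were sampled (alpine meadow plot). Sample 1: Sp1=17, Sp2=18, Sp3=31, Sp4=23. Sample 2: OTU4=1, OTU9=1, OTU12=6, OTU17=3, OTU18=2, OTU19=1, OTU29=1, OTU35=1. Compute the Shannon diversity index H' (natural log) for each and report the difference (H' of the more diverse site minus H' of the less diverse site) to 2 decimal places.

Sample 1: N=89, proportions 0.19101, 0.20225, 0.34831, 0.25843, giving H' = 1.35649 (working shown to 5 dp, full precision carried).
Sample 2: N=16, proportions 0.0625, 0.0625, 0.375, 0.1875, 0.125, 0.0625, 0.0625, 0.0625, giving H' = 1.80805.
Difference = |1.35649 − 1.80805| = 0.45156, i.e. 0.45 to 2 decimal places.

0.45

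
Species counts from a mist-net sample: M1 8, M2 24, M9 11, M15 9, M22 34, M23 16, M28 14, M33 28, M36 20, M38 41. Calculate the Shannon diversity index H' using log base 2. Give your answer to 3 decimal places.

Total N = 8+24+11+9+34+16+14+28+20+41 = 205, so the proportions are 0.03902, 0.11707, 0.05366, 0.0439, 0.16585, 0.07805, 0.06829, 0.13659, 0.09756, 0.2 (working shown to 5 dp, full precision carried).
Each pᵢ log₂ pᵢ term: 0.03902×(-4.67948)=-0.18261, 0.11707×(-3.09452)=-0.36228, 0.05366×(-4.22005)=-0.22644, 0.0439×(-4.50956)=-0.19798, 0.16585×(-2.59202)=-0.42990, 0.07805×(-3.67948)=-0.28718, 0.06829×(-3.87213)=-0.26444, 0.13659×(-2.87213)=-0.39229, 0.09756×(-3.35755)=-0.32757, 0.2×(-2.32193)=-0.46439.
Sum = -3.13508, so H' = 3.135.

3.135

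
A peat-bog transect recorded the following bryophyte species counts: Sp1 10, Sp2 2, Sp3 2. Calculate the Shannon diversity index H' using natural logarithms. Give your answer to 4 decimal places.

Total N = 10+2+2 = 14, so the proportions are 0.714286, 0.142857, 0.142857 (working shown to 6 dp, full precision carried).
Each pᵢ ln pᵢ term: 0.714286×(-0.336472)=-0.240337, 0.142857×(-1.945910)=-0.277987, 0.142857×(-1.945910)=-0.277987.
Sum = -0.796312, so H' = 0.7963.

0.7963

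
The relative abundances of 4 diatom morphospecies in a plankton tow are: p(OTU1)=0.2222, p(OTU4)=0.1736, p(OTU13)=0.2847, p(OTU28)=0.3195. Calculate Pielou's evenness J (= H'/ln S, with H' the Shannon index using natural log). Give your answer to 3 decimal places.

H' = −Σ pᵢ ln pᵢ = −((-0.33423) + (-0.30397) + (-0.35767) + (-0.36455)) = 1.36043 (working shown to 5 dp, full precision carried).
With S = 4 species, ln S = 1.38629, so J = 1.36043/1.38629 = 0.98134, i.e. 0.981 to 3 decimal places.

0.981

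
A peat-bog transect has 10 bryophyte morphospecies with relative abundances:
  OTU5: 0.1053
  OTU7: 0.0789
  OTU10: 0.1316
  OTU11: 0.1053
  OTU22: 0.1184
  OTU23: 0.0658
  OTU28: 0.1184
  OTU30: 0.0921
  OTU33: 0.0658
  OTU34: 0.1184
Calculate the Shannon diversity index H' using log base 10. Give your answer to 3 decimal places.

Each pᵢ log₁₀ pᵢ term (working shown to 5 dp, full precision carried): 0.1053×(-0.97757)=-0.10294, 0.0789×(-1.10292)=-0.08702, 0.1316×(-0.88074)=-0.11591, 0.1053×(-0.97757)=-0.10294, 0.1184×(-0.92665)=-0.10972, 0.0658×(-1.18177)=-0.07776, 0.1184×(-0.92665)=-0.10972, 0.0921×(-1.03574)=-0.09539, 0.0658×(-1.18177)=-0.07776, 0.1184×(-0.92665)=-0.10972.
Sum = -0.98886, so H' = 0.989.

0.989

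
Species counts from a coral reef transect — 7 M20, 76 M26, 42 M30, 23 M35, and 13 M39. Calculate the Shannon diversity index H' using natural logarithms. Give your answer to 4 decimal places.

Total N = 7+76+42+23+13 = 161, so the proportions are 0.043478, 0.47205, 0.26087, 0.142857, 0.080745 (working shown to 6 dp, full precision carried).
Each pᵢ ln pᵢ term: 0.043478×(-3.135494)=-0.136326, 0.47205×(-0.750671)=-0.354354, 0.26087×(-1.343735)=-0.350539, 0.142857×(-1.945910)=-0.277987, 0.080745×(-2.516455)=-0.203192.
Sum = -1.322399, so H' = 1.3224.

1.3224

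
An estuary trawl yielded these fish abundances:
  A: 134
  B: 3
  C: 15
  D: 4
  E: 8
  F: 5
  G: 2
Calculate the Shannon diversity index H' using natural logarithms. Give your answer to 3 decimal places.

0.862

Total N = 134+3+15+4+8+5+2 = 171, so the proportions are 0.78363, 0.01754, 0.08772, 0.02339, 0.04678, 0.02924, 0.0117 (working shown to 5 dp, full precision carried).
Each pᵢ ln pᵢ term: 0.78363×(-0.24382)=-0.19107, 0.01754×(-4.04305)=-0.07093, 0.08772×(-2.43361)=-0.21347, 0.02339×(-3.75537)=-0.08784, 0.04678×(-3.06222)=-0.14326, 0.02924×(-3.53223)=-0.10328, 0.0117×(-4.44852)=-0.05203.
Sum = -0.86189, so H' = 0.862.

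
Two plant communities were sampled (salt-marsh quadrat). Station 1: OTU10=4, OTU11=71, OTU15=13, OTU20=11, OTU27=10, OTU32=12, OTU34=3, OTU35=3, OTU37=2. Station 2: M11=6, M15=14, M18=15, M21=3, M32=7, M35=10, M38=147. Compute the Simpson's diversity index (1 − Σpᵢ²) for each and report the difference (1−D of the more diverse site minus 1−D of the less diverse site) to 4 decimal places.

Station 1: N=129, proportions 0.031008, 0.550388, 0.100775, 0.085271, 0.077519, 0.093023, 0.023256, 0.023256, 0.015504, giving 1−D = 0.662701 (working shown to 6 dp, full precision carried).
Station 2: N=202, proportions 0.029703, 0.069307, 0.074257, 0.014851, 0.034653, 0.049505, 0.727723, giving 1−D = 0.455348.
Difference = |0.662701 − 0.455348| = 0.207353, i.e. 0.2074 to 4 decimal places.

0.2074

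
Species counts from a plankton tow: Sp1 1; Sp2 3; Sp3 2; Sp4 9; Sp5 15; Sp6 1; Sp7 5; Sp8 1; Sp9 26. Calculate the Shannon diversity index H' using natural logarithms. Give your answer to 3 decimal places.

1.638

Total N = 1+3+2+9+15+1+5+1+26 = 63, so the proportions are 0.01587, 0.04762, 0.03175, 0.14286, 0.2381, 0.01587, 0.07937, 0.01587, 0.4127 (working shown to 5 dp, full precision carried).
Each pᵢ ln pᵢ term: 0.01587×(-4.14313)=-0.06576, 0.04762×(-3.04452)=-0.14498, 0.03175×(-3.44999)=-0.10952, 0.14286×(-1.94591)=-0.27799, 0.2381×(-1.43508)=-0.34169, 0.01587×(-4.14313)=-0.06576, 0.07937×(-2.53370)=-0.20109, 0.01587×(-4.14313)=-0.06576, 0.4127×(-0.88504)=-0.36525.
Sum = -1.63781, so H' = 1.638.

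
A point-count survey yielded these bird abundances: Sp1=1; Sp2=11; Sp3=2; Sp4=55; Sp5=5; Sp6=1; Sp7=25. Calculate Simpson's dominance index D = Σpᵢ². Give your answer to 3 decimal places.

Total N = 1+11+2+55+5+1+25 = 100, so the proportions are 0.01, 0.11, 0.02, 0.55, 0.05, 0.01, 0.25 (working shown to 5 dp, full precision carried).
D = 0.01² + 0.11² + 0.02² + 0.55² + 0.05² + 0.01² + 0.25² = 0.00010 + 0.01210 + 0.00040 + 0.30250 + 0.00250 + 0.00010 + 0.06250 = 0.38020.
To 3 decimal places, D = 0.380.

0.380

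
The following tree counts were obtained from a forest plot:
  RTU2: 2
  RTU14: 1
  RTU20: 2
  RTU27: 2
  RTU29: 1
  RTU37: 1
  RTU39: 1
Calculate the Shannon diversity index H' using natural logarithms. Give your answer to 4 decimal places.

Total N = 2+1+2+2+1+1+1 = 10, so the proportions are 0.2, 0.1, 0.2, 0.2, 0.1, 0.1, 0.1 (working shown to 6 dp, full precision carried).
Each pᵢ ln pᵢ term: 0.2×(-1.609438)=-0.321888, 0.1×(-2.302585)=-0.230259, 0.2×(-1.609438)=-0.321888, 0.2×(-1.609438)=-0.321888, 0.1×(-2.302585)=-0.230259, 0.1×(-2.302585)=-0.230259, 0.1×(-2.302585)=-0.230259.
Sum = -1.886697, so H' = 1.8867.

1.8867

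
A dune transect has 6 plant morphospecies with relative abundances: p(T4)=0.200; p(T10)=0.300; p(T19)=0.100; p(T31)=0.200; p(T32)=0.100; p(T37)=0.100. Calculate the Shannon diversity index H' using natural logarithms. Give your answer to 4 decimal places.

1.6957

Each pᵢ ln pᵢ term (working shown to 6 dp, full precision carried): 0.2×(-1.609438)=-0.321888, 0.3×(-1.203973)=-0.361192, 0.1×(-2.302585)=-0.230259, 0.2×(-1.609438)=-0.321888, 0.1×(-2.302585)=-0.230259, 0.1×(-2.302585)=-0.230259.
Sum = -1.695743, so H' = 1.6957.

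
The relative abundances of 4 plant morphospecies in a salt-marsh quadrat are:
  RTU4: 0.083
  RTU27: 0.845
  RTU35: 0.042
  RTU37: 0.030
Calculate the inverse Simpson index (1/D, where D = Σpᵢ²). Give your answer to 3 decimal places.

D = 0.083² + 0.845² + 0.042² + 0.03² = 0.006889 + 0.714025 + 0.001764 + 0.000900 = 0.723578 (working shown to 6 dp, full precision carried).
So 1/D = 1.38202, i.e. 1.382 to 3 decimal places.

1.382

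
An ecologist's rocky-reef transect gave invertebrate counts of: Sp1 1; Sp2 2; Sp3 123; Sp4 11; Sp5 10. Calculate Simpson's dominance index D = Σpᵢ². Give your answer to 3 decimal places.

Total N = 1+2+123+11+10 = 147, so the proportions are 0.0068, 0.01361, 0.83673, 0.07483, 0.06803 (working shown to 5 dp, full precision carried).
D = 0.0068² + 0.01361² + 0.83673² + 0.07483² + 0.06803² = 0.00005 + 0.00019 + 0.70012 + 0.00560 + 0.00463 = 0.71058.
To 3 decimal places, D = 0.711.

0.711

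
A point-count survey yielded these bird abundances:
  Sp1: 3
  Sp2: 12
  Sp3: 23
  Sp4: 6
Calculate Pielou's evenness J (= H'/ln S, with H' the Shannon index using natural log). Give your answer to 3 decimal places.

0.828

Total N = 3+12+23+6 = 44, so the proportions are 0.06818, 0.27273, 0.52273, 0.13636 (working shown to 5 dp, full precision carried).
H' = −Σ pᵢ ln pᵢ = −((-0.18311) + (-0.35435) + (-0.33909) + (-0.27170)) = 1.14824.
With S = 4 species, ln S = 1.38629, so J = 1.14824/1.38629 = 0.82828, i.e. 0.828 to 3 decimal places.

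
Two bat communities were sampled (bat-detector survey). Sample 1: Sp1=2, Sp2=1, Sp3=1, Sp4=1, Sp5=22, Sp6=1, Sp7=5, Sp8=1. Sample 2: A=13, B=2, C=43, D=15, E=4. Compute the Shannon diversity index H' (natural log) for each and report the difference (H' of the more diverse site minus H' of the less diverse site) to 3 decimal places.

0.056

Sample 1: N=34, proportions 0.05882, 0.02941, 0.02941, 0.02941, 0.64706, 0.02941, 0.14706, 0.02941, giving H' = 1.24882 (working shown to 5 dp, full precision carried).
Sample 2: N=77, proportions 0.16883, 0.02597, 0.55844, 0.19481, 0.05195, giving H' = 1.19279.
Difference = |1.24882 − 1.19279| = 0.05603, i.e. 0.056 to 3 decimal places.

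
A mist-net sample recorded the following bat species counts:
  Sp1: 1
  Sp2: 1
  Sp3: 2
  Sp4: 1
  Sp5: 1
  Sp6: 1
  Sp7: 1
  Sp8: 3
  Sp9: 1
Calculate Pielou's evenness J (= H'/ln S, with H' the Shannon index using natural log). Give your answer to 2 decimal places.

0.95

Total N = 1+1+2+1+1+1+1+3+1 = 12, so the proportions are 0.0833, 0.0833, 0.1667, 0.0833, 0.0833, 0.0833, 0.0833, 0.25, 0.0833 (working shown to 4 dp, full precision carried).
H' = −Σ pᵢ ln pᵢ = −((-0.2071) + (-0.2071) + (-0.2986) + (-0.2071) + (-0.2071) + (-0.2071) + (-0.2071) + (-0.3466) + (-0.2071)) = 2.0947.
With S = 9 species, ln S = 2.1972, so J = 2.0947/2.1972 = 0.9534, i.e. 0.95 to 2 decimal places.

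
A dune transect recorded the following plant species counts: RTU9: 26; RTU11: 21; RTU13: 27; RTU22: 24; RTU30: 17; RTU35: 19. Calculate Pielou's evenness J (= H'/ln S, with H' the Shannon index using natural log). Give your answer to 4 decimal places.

0.9925

Total N = 26+21+27+24+17+19 = 134, so the proportions are 0.19403, 0.156716, 0.201493, 0.179104, 0.126866, 0.141791 (working shown to 6 dp, full precision carried).
H' = −Σ pᵢ ln pᵢ = −((-0.318159) + (-0.290445) + (-0.322792) + (-0.308021) + (-0.261930) + (-0.276975)) = 1.778322.
With S = 6 species, ln S = 1.791759, so J = 1.778322/1.791759 = 0.992501, i.e. 0.9925 to 4 decimal places.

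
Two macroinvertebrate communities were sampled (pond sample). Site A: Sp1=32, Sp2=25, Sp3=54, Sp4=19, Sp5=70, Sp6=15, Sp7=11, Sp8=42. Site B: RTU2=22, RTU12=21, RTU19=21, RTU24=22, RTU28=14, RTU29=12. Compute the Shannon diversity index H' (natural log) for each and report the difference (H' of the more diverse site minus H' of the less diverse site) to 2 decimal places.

Site A: N=268, proportions 0.1194, 0.09328, 0.20149, 0.0709, 0.26119, 0.05597, 0.04104, 0.15672, giving H' = 1.91897 (working shown to 5 dp, full precision carried).
Site B: N=112, proportions 0.19643, 0.1875, 0.1875, 0.19643, 0.125, 0.10714, giving H' = 1.76634.
Difference = |1.91897 − 1.76634| = 0.15263, i.e. 0.15 to 2 decimal places.

0.15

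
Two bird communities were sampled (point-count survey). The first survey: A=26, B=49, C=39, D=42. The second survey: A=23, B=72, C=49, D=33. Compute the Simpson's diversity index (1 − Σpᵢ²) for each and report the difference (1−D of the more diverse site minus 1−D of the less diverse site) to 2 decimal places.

0.03

The first survey: N=156, proportions 0.16667, 0.3141, 0.25, 0.26923, giving 1−D = 0.73858 (working shown to 5 dp, full precision carried).
The second survey: N=177, proportions 0.12994, 0.40678, 0.27684, 0.18644, giving 1−D = 0.70625.
Difference = |0.73858 − 0.70625| = 0.03233, i.e. 0.03 to 2 decimal places.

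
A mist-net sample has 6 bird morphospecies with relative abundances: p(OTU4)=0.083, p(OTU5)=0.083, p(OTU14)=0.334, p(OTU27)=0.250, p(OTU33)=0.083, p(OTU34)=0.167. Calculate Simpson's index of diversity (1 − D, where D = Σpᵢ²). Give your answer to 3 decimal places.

0.777

D = 0.083² + 0.083² + 0.334² + 0.25² + 0.083² + 0.167² = 0.00689 + 0.00689 + 0.11156 + 0.06250 + 0.00689 + 0.02789 = 0.22261 (working shown to 5 dp, full precision carried).
So 1 − D = 0.77739, i.e. 0.777 to 3 decimal places.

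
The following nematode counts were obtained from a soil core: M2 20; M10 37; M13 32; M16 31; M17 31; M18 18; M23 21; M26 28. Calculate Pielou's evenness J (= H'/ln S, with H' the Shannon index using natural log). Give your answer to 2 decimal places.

Total N = 20+37+32+31+31+18+21+28 = 218, so the proportions are 0.0917, 0.1697, 0.1468, 0.1422, 0.1422, 0.0826, 0.0963, 0.1284 (working shown to 4 dp, full precision carried).
H' = −Σ pᵢ ln pᵢ = −((-0.2192) + (-0.3010) + (-0.2817) + (-0.2774) + (-0.2774) + (-0.2059) + (-0.2254) + (-0.2636)) = 2.0515.
With S = 8 species, ln S = 2.0794, so J = 2.0515/2.0794 = 0.9866, i.e. 0.99 to 2 decimal places.

0.99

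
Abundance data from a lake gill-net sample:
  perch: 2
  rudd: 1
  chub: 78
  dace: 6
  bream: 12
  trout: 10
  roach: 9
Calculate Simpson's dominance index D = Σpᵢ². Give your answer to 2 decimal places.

0.46

Total N = 2+1+78+6+12+10+9 = 118, so the proportions are 0.0169, 0.0085, 0.661, 0.0508, 0.1017, 0.0847, 0.0763 (working shown to 4 dp, full precision carried).
D = 0.0169² + 0.0085² + 0.661² + 0.0508² + 0.1017² + 0.0847² + 0.0763² = 0.0003 + 0.0001 + 0.4369 + 0.0026 + 0.0103 + 0.0072 + 0.0058 = 0.4632.
To 2 decimal places, D = 0.46.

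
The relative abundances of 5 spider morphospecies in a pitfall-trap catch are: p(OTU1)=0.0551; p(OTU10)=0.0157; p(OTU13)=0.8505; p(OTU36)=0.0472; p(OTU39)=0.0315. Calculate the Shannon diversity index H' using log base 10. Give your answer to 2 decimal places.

0.27

Each pᵢ log₁₀ pᵢ term (working shown to 4 dp, full precision carried): 0.0551×(-1.2588)=-0.0694, 0.0157×(-1.8041)=-0.0283, 0.8505×(-0.0703)=-0.0598, 0.0472×(-1.3261)=-0.0626, 0.0315×(-1.5017)=-0.0473.
Sum = -0.2674, so H' = 0.27.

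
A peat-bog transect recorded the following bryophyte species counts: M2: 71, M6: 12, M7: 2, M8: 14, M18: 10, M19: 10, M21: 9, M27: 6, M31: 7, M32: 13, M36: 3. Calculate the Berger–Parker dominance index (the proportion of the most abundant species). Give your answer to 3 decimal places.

Total N = 71+12+2+14+10+10+9+6+7+13+3 = 157, so the proportions are 0.45223, 0.07643, 0.01274, 0.08917, 0.06369, 0.06369, 0.05732, 0.03822, 0.04459, 0.0828, 0.01911 (working shown to 5 dp, full precision carried).
The largest proportion is 0.45223, i.e. d = 0.452 to 3 decimal places.

0.452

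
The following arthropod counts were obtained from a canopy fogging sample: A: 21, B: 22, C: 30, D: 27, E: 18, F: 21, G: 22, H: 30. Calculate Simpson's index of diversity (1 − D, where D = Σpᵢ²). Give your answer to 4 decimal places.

Total N = 21+22+30+27+18+21+22+30 = 191, so the proportions are 0.109948, 0.115183, 0.157068, 0.141361, 0.094241, 0.109948, 0.115183, 0.157068 (working shown to 6 dp, full precision carried).
D = 0.109948² + 0.115183² + 0.157068² + 0.141361² + 0.094241² + 0.109948² + 0.115183² + 0.157068² = 0.012088 + 0.013267 + 0.024670 + 0.019983 + 0.008881 + 0.012088 + 0.013267 + 0.024670 = 0.128916.
So 1 − D = 0.871084, i.e. 0.8711 to 4 decimal places.

0.8711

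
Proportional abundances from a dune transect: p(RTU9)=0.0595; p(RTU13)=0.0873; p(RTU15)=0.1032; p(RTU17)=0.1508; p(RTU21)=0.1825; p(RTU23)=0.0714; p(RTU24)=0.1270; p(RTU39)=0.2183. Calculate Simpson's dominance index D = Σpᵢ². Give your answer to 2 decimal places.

0.15

D = 0.0595² + 0.0873² + 0.1032² + 0.1508² + 0.1825² + 0.0714² + 0.127² + 0.2183² = 0.0035 + 0.0076 + 0.0107 + 0.0227 + 0.0333 + 0.0051 + 0.0161 + 0.0477 = 0.1467 (working shown to 4 dp, full precision carried).
To 2 decimal places, D = 0.15.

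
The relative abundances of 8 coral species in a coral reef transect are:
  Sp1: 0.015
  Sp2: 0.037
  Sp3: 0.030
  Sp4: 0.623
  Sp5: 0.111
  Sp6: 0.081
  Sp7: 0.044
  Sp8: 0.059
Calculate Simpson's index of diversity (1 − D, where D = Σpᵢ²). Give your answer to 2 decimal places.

0.59

D = 0.015² + 0.037² + 0.03² + 0.623² + 0.111² + 0.081² + 0.044² + 0.059² = 0.0002 + 0.0014 + 0.0009 + 0.3881 + 0.0123 + 0.0066 + 0.0019 + 0.0035 = 0.4149 (working shown to 4 dp, full precision carried).
So 1 − D = 0.5851, i.e. 0.59 to 2 decimal places.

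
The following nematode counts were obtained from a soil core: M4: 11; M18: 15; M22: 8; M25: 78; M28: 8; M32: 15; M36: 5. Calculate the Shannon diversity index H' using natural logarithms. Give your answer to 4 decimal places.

Total N = 11+15+8+78+8+15+5 = 140, so the proportions are 0.078571, 0.107143, 0.057143, 0.557143, 0.057143, 0.107143, 0.035714 (working shown to 6 dp, full precision carried).
Each pᵢ ln pᵢ term: 0.078571×(-2.543747)=-0.199866, 0.107143×(-2.233592)=-0.239313, 0.057143×(-2.862201)=-0.163554, 0.557143×(-0.584934)=-0.325892, 0.057143×(-2.862201)=-0.163554, 0.107143×(-2.233592)=-0.239313, 0.035714×(-3.332205)=-0.119007.
Sum = -1.450500, so H' = 1.4505.

1.4505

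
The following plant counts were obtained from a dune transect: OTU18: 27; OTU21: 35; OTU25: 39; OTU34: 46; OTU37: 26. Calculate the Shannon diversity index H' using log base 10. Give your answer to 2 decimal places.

0.69

Total N = 27+35+39+46+26 = 173, so the proportions are 0.1561, 0.2023, 0.2254, 0.2659, 0.1503 (working shown to 4 dp, full precision carried).
Each pᵢ log₁₀ pᵢ term: 0.1561×(-0.8067)=-0.1259, 0.2023×(-0.6940)=-0.1404, 0.2254×(-0.6470)=-0.1459, 0.2659×(-0.5753)=-0.1530, 0.1503×(-0.8231)=-0.1237.
Sum = -0.6888, so H' = 0.69.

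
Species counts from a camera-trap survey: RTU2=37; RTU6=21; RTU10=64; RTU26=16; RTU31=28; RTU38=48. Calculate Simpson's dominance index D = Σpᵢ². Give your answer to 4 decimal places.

Total N = 37+21+64+16+28+48 = 214, so the proportions are 0.172897, 0.098131, 0.299065, 0.074766, 0.130841, 0.224299 (working shown to 6 dp, full precision carried).
D = 0.172897² + 0.098131² + 0.299065² + 0.074766² + 0.130841² + 0.224299² = 0.029893 + 0.009630 + 0.089440 + 0.005590 + 0.017119 + 0.050310 = 0.201983.
To 4 decimal places, D = 0.2020.

0.2020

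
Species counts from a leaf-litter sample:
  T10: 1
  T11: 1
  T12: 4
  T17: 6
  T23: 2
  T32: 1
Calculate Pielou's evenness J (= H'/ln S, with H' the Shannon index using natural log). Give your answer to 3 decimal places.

Total N = 1+1+4+6+2+1 = 15, so the proportions are 0.06667, 0.06667, 0.26667, 0.4, 0.13333, 0.06667 (working shown to 5 dp, full precision carried).
H' = −Σ pᵢ ln pᵢ = −((-0.18054) + (-0.18054) + (-0.35247) + (-0.36652) + (-0.26865) + (-0.18054)) = 1.52925.
With S = 6 species, ln S = 1.79176, so J = 1.52925/1.79176 = 0.85349, i.e. 0.853 to 3 decimal places.

0.853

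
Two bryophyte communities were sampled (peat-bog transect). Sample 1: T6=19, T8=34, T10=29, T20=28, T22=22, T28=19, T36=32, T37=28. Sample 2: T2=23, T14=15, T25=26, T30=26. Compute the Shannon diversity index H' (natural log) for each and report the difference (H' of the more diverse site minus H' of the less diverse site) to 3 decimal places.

0.694

Sample 1: N=211, proportions 0.09005, 0.16114, 0.13744, 0.1327, 0.10427, 0.09005, 0.15166, 0.1327, giving H' = 2.05827 (working shown to 5 dp, full precision carried).
Sample 2: N=90, proportions 0.25556, 0.16667, 0.28889, 0.28889, giving H' = 1.36472.
Difference = |2.05827 − 1.36472| = 0.69355, i.e. 0.694 to 3 decimal places.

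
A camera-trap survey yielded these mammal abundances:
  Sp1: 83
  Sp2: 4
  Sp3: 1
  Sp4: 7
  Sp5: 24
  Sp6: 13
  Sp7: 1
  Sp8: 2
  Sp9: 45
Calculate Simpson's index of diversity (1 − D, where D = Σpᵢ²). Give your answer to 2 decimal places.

0.70

Total N = 83+4+1+7+24+13+1+2+45 = 180, so the proportions are 0.4611, 0.0222, 0.0056, 0.0389, 0.1333, 0.0722, 0.0056, 0.0111, 0.25 (working shown to 4 dp, full precision carried).
D = 0.4611² + 0.0222² + 0.0056² + 0.0389² + 0.1333² + 0.0722² + 0.0056² + 0.0111² + 0.25² = 0.2126 + 0.0005 + 0.0000 + 0.0015 + 0.0178 + 0.0052 + 0.0000 + 0.0001 + 0.0625 = 0.3003.
So 1 − D = 0.6997, i.e. 0.70 to 2 decimal places.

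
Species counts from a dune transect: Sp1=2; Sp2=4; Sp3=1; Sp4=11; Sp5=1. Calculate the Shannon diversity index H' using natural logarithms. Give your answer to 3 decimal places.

1.191

Total N = 2+4+1+11+1 = 19, so the proportions are 0.10526, 0.21053, 0.05263, 0.57895, 0.05263 (working shown to 5 dp, full precision carried).
Each pᵢ ln pᵢ term: 0.10526×(-2.25129)=-0.23698, 0.21053×(-1.55814)=-0.32803, 0.05263×(-2.94444)=-0.15497, 0.57895×(-0.54654)=-0.31642, 0.05263×(-2.94444)=-0.15497.
Sum = -1.19137, so H' = 1.191.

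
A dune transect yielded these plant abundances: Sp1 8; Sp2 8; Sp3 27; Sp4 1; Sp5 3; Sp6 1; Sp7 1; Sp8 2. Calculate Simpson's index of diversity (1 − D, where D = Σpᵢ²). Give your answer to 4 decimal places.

Total N = 8+8+27+1+3+1+1+2 = 51, so the proportions are 0.156863, 0.156863, 0.529412, 0.019608, 0.058824, 0.019608, 0.019608, 0.039216 (working shown to 6 dp, full precision carried).
D = 0.156863² + 0.156863² + 0.529412² + 0.019608² + 0.058824² + 0.019608² + 0.019608² + 0.039216² = 0.024606 + 0.024606 + 0.280277 + 0.000384 + 0.003460 + 0.000384 + 0.000384 + 0.001538 = 0.335640.
So 1 − D = 0.664360, i.e. 0.6644 to 4 decimal places.

0.6644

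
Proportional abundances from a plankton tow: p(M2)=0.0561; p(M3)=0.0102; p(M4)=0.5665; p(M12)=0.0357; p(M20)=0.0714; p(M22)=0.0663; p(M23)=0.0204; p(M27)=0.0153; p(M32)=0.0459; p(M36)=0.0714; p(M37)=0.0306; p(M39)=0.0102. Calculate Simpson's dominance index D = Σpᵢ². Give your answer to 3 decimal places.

D = 0.0561² + 0.0102² + 0.5665² + 0.0357² + 0.0714² + 0.0663² + 0.0204² + 0.0153² + 0.0459² + 0.0714² + 0.0306² + 0.0102² = 0.00315 + 0.00010 + 0.32092 + 0.00127 + 0.00510 + 0.00440 + 0.00042 + 0.00023 + 0.00211 + 0.00510 + 0.00094 + 0.00010 = 0.34384 (working shown to 5 dp, full precision carried).
To 3 decimal places, D = 0.344.

0.344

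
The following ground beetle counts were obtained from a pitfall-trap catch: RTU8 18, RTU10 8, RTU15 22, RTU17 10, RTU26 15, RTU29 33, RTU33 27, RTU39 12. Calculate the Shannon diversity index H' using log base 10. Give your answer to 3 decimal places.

Total N = 18+8+22+10+15+33+27+12 = 145, so the proportions are 0.12414, 0.05517, 0.15172, 0.06897, 0.10345, 0.22759, 0.18621, 0.08276 (working shown to 5 dp, full precision carried).
Each pᵢ log₁₀ pᵢ term: 0.12414×(-0.90610)=-0.11248, 0.05517×(-1.25828)=-0.06942, 0.15172×(-0.81895)=-0.12425, 0.06897×(-1.16137)=-0.08009, 0.10345×(-0.98528)=-0.10193, 0.22759×(-0.64285)=-0.14630, 0.18621×(-0.73000)=-0.13593, 0.08276×(-1.08219)=-0.08956.
Sum = -0.85997, so H' = 0.860.

0.860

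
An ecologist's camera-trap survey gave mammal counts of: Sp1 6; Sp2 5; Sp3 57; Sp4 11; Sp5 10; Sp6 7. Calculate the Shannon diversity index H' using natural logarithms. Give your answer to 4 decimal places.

Total N = 6+5+57+11+10+7 = 96, so the proportions are 0.0625, 0.052083, 0.59375, 0.114583, 0.104167, 0.072917 (working shown to 6 dp, full precision carried).
Each pᵢ ln pᵢ term: 0.0625×(-2.772589)=-0.173287, 0.052083×(-2.954910)=-0.153902, 0.59375×(-0.521297)=-0.309520, 0.114583×(-2.166453)=-0.248239, 0.104167×(-2.261763)=-0.235600, 0.072917×(-2.618438)=-0.190928.
Sum = -1.311476, so H' = 1.3115.

1.3115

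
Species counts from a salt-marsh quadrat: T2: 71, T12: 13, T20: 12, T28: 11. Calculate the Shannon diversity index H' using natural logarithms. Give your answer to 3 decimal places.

1.007

Total N = 71+13+12+11 = 107, so the proportions are 0.663551, 0.121495, 0.11215, 0.102804 (working shown to 6 dp, full precision carried).
Each pᵢ ln pᵢ term: 0.663551×(-0.410149)=-0.272155, 0.121495×(-2.107879)=-0.256098, 0.11215×(-2.187922)=-0.245374, 0.102804×(-2.274934)=-0.233872.
Sum = -1.007499, so H' = 1.007.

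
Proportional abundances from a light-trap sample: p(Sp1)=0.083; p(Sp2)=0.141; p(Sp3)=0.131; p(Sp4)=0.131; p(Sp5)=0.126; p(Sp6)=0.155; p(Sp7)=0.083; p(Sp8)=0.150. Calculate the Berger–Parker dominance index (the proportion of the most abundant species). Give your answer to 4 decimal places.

The largest proportion is 0.155, i.e. d = 0.1550 to 4 decimal places.

0.1550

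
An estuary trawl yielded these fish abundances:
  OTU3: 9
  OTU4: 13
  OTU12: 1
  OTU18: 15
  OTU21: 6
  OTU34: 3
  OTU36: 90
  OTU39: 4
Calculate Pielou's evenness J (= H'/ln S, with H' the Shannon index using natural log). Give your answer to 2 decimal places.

Total N = 9+13+1+15+6+3+90+4 = 141, so the proportions are 0.0638, 0.0922, 0.0071, 0.1064, 0.0426, 0.0213, 0.6383, 0.0284 (working shown to 4 dp, full precision carried).
H' = −Σ pᵢ ln pᵢ = −((-0.1756) + (-0.2198) + (-0.0351) + (-0.2384) + (-0.1343) + (-0.0819) + (-0.2866) + (-0.1011)) = 1.2728.
With S = 8 species, ln S = 2.0794, so J = 1.2728/2.0794 = 0.6121, i.e. 0.61 to 2 decimal places.

0.61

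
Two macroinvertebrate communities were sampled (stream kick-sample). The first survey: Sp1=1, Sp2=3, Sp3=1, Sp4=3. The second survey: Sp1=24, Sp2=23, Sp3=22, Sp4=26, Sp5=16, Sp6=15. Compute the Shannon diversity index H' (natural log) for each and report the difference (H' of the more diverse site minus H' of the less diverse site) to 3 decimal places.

0.517

The first survey: N=8, proportions 0.125, 0.375, 0.125, 0.375, giving H' = 1.25548 (working shown to 5 dp, full precision carried).
The second survey: N=126, proportions 0.19048, 0.18254, 0.1746, 0.20635, 0.12698, 0.11905, giving H' = 1.77211.
Difference = |1.25548 − 1.77211| = 0.51663, i.e. 0.517 to 3 decimal places.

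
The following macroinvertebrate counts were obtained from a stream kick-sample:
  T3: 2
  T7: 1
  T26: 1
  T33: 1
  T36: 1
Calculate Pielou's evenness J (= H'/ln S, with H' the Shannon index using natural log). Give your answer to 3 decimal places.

Total N = 2+1+1+1+1 = 6, so the proportions are 0.33333, 0.16667, 0.16667, 0.16667, 0.16667 (working shown to 5 dp, full precision carried).
H' = −Σ pᵢ ln pᵢ = −((-0.36620) + (-0.29863) + (-0.29863) + (-0.29863) + (-0.29863)) = 1.56071.
With S = 5 species, ln S = 1.60944, so J = 1.56071/1.60944 = 0.96972, i.e. 0.970 to 3 decimal places.

0.970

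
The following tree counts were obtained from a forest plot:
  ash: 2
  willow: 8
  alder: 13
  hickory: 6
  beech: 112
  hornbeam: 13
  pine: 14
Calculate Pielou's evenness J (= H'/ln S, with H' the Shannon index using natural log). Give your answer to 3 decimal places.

Total N = 2+8+13+6+112+13+14 = 168, so the proportions are 0.0119, 0.04762, 0.07738, 0.03571, 0.66667, 0.07738, 0.08333 (working shown to 5 dp, full precision carried).
H' = −Σ pᵢ ln pᵢ = −((-0.05275) + (-0.14498) + (-0.19802) + (-0.11901) + (-0.27031) + (-0.19802) + (-0.20708)) = 1.19016.
With S = 7 species, ln S = 1.94591, so J = 1.19016/1.94591 = 0.61162, i.e. 0.612 to 3 decimal places.

0.612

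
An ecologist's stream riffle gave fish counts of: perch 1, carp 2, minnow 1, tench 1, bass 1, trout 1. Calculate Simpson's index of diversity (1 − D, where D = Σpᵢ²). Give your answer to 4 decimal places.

0.8163

Total N = 1+2+1+1+1+1 = 7, so the proportions are 0.142857, 0.285714, 0.142857, 0.142857, 0.142857, 0.142857 (working shown to 6 dp, full precision carried).
D = 0.142857² + 0.285714² + 0.142857² + 0.142857² + 0.142857² + 0.142857² = 0.020408 + 0.081633 + 0.020408 + 0.020408 + 0.020408 + 0.020408 = 0.183673.
So 1 − D = 0.816327, i.e. 0.8163 to 4 decimal places.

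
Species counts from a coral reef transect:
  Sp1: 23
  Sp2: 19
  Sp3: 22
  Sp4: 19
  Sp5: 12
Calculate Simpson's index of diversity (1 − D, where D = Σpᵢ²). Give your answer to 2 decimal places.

0.79

Total N = 23+19+22+19+12 = 95, so the proportions are 0.2421, 0.2, 0.2316, 0.2, 0.1263 (working shown to 4 dp, full precision carried).
D = 0.2421² + 0.2² + 0.2316² + 0.2² + 0.1263² = 0.0586 + 0.0400 + 0.0536 + 0.0400 + 0.0160 = 0.2082.
So 1 − D = 0.7918, i.e. 0.79 to 2 decimal places.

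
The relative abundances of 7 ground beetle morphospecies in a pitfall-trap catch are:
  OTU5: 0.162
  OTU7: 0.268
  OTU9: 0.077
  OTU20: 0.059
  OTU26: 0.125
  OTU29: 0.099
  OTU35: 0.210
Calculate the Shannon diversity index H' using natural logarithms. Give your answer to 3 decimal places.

Each pᵢ ln pᵢ term (working shown to 5 dp, full precision carried): 0.162×(-1.82016)=-0.29487, 0.268×(-1.31677)=-0.35289, 0.077×(-2.56395)=-0.19742, 0.059×(-2.83022)=-0.16698, 0.125×(-2.07944)=-0.25993, 0.099×(-2.31264)=-0.22895, 0.21×(-1.56065)=-0.32774.
Sum = -1.82878, so H' = 1.829.

1.829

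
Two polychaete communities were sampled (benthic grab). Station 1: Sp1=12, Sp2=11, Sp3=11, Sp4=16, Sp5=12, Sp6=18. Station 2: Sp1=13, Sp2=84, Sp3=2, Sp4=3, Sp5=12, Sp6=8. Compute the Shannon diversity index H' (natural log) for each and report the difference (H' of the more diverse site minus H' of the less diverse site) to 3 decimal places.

Station 1: N=80, proportions 0.15, 0.1375, 0.1375, 0.2, 0.15, 0.225, giving H' = 1.77228 (working shown to 5 dp, full precision carried).
Station 2: N=122, proportions 0.10656, 0.68852, 0.01639, 0.02459, 0.09836, 0.06557, giving H' = 1.06083.
Difference = |1.77228 − 1.06083| = 0.71145, i.e. 0.711 to 3 decimal places.

0.711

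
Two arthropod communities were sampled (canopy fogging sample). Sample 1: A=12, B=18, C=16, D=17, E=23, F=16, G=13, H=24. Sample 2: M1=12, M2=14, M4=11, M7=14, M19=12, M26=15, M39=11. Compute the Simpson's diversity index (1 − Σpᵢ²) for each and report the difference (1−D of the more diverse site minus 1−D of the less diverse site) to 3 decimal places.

0.013

Sample 1: N=139, proportions 0.086331, 0.129496, 0.115108, 0.122302, 0.165468, 0.115108, 0.093525, 0.172662, giving 1−D = 0.868382 (working shown to 6 dp, full precision carried).
Sample 2: N=89, proportions 0.134831, 0.157303, 0.123596, 0.157303, 0.134831, 0.168539, 0.123596, giving 1−D = 0.855195.
Difference = |0.868382 − 0.855195| = 0.013187, i.e. 0.013 to 3 decimal places.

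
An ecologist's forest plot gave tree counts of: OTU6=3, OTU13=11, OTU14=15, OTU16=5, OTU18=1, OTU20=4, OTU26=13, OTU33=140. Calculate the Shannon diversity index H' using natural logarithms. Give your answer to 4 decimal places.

Total N = 3+11+15+5+1+4+13+140 = 192, so the proportions are 0.015625, 0.057292, 0.078125, 0.026042, 0.005208, 0.020833, 0.067708, 0.729167 (working shown to 6 dp, full precision carried).
Each pᵢ ln pᵢ term: 0.015625×(-4.158883)=-0.064983, 0.057292×(-2.859600)=-0.163831, 0.078125×(-2.549445)=-0.199175, 0.026042×(-3.648057)=-0.095001, 0.005208×(-5.257495)=-0.027383, 0.020833×(-3.871201)=-0.080650, 0.067708×(-2.692546)=-0.182308, 0.729167×(-0.315853)=-0.230309.
Sum = -1.043641, so H' = 1.0436.

1.0436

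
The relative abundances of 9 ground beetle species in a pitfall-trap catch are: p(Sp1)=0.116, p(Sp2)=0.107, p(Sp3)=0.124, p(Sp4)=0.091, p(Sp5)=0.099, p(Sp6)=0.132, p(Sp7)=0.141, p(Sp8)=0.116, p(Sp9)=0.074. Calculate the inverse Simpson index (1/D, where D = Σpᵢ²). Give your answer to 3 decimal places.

D = 0.116² + 0.107² + 0.124² + 0.091² + 0.099² + 0.132² + 0.141² + 0.116² + 0.074² = 0.0134560 + 0.0114490 + 0.0153760 + 0.0082810 + 0.0098010 + 0.0174240 + 0.0198810 + 0.0134560 + 0.0054760 = 0.1146000 (working shown to 7 dp, full precision carried).
So 1/D = 8.72600, i.e. 8.726 to 3 decimal places.

8.726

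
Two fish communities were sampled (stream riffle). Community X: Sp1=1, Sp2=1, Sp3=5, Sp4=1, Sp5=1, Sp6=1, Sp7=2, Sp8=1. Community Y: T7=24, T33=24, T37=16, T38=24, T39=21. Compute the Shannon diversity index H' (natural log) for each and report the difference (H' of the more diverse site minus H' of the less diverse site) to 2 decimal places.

Community X: N=13, proportions 0.0769, 0.0769, 0.3846, 0.0769, 0.0769, 0.0769, 0.1538, 0.0769, giving H' = 1.8393 (working shown to 4 dp, full precision carried).
Community Y: N=109, proportions 0.2202, 0.2202, 0.1468, 0.2202, 0.1927, giving H' = 1.5985.
Difference = |1.8393 − 1.5985| = 0.2408, i.e. 0.24 to 2 decimal places.

0.24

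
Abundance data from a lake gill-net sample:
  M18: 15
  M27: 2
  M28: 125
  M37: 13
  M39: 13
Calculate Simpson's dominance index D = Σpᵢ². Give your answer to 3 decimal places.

Total N = 15+2+125+13+13 = 168, so the proportions are 0.08929, 0.0119, 0.74405, 0.07738, 0.07738 (working shown to 5 dp, full precision carried).
D = 0.08929² + 0.0119² + 0.74405² + 0.07738² + 0.07738² = 0.00797 + 0.00014 + 0.55361 + 0.00599 + 0.00599 = 0.57370.
To 3 decimal places, D = 0.574.

0.574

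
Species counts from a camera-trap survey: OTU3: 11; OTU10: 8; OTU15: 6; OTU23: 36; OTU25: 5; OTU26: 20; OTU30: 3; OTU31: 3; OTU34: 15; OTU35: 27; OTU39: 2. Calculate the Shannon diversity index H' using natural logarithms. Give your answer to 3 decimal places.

2.057

Total N = 11+8+6+36+5+20+3+3+15+27+2 = 136, so the proportions are 0.08088, 0.05882, 0.04412, 0.26471, 0.03676, 0.14706, 0.02206, 0.02206, 0.11029, 0.19853, 0.01471 (working shown to 5 dp, full precision carried).
Each pᵢ ln pᵢ term: 0.08088×(-2.51476)=-0.20340, 0.05882×(-2.83321)=-0.16666, 0.04412×(-3.12090)=-0.13769, 0.26471×(-1.32914)=-0.35183, 0.03676×(-3.30322)=-0.12144, 0.14706×(-1.91692)=-0.28190, 0.02206×(-3.81404)=-0.08413, 0.02206×(-3.81404)=-0.08413, 0.11029×(-2.20460)=-0.24315, 0.19853×(-1.61682)=-0.32099, 0.01471×(-4.21951)=-0.06205.
Sum = -2.05738, so H' = 2.057.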